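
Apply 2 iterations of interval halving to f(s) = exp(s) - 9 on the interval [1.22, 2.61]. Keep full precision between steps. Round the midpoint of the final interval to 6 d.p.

2.088750

f(1.220000) = -5.612812, f(2.610000) = 4.599051 (opposite signs)
step 1: m = 1.915000, f(m) = -2.213061 < 0 → root in [1.915000, 2.610000]
step 2: m = 2.262500, f(m) = 0.607077 > 0 → root in [1.915000, 2.262500]
Midpoint of [1.915000, 2.262500] = 2.088750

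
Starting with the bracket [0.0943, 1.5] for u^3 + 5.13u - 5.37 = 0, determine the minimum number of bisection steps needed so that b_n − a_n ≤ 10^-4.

14

Initial width b − a = 1.5 − 0.0943 = 1.405700.
After n steps the width is (b−a)/2^n; need (b−a)/2^n ≤ 10^-4.
So n ≥ log₂(1.405700/10^-4) = log₂(14057.0000) ≈ 13.7790.
Hence n = 14.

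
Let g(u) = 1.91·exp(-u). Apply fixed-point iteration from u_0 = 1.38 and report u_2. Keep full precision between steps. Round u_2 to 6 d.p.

u_1 = g(1.380000) = 0.480515
u_2 = g(0.480515) = 1.181268

1.181268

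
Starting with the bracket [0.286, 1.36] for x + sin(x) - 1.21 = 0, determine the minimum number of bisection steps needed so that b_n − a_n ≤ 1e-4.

Initial width b − a = 1.36 − 0.286 = 1.074000.
After n steps the width is (b−a)/2^n; need (b−a)/2^n ≤ 1e-4.
So n ≥ log₂(1.074000/1e-4) = log₂(10740.0000) ≈ 13.3907.
Hence n = 14.

14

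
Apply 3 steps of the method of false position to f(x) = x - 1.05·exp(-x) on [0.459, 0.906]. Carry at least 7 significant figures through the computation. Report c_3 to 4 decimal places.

0.5850

f(0.459000) = -0.204511, f(0.906000) = 0.481656
step 1: c = 0.592228, f(c) = 0.011479 > 0 → new bracket [0.459000, 0.592228]
step 2: c = 0.585147, f(c) = 0.000272 > 0 → new bracket [0.459000, 0.585147]
step 3: c = 0.584980, f(c) = 0.000006 > 0 → new bracket [0.459000, 0.584980]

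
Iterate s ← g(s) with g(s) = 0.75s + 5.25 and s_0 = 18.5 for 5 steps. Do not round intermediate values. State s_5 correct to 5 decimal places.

s_1 = g(18.500000) = 19.125000
s_2 = g(19.125000) = 19.593750
s_3 = g(19.593750) = 19.945312
s_4 = g(19.945312) = 20.208984
s_5 = g(20.208984) = 20.406738

20.40674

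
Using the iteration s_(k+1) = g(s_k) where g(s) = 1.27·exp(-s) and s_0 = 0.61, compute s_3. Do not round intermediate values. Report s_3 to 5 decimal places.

s_1 = g(0.610000) = 0.690056
s_2 = g(0.690056) = 0.636966
s_3 = g(0.636966) = 0.671696

0.67170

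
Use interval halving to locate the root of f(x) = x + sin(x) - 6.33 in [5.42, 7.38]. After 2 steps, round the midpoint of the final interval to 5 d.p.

6.15500

f(5.420000) = -1.669917, f(7.380000) = 1.939758 (opposite signs)
step 1: m = 6.400000, f(m) = 0.186549 > 0 → root in [5.420000, 6.400000]
step 2: m = 5.910000, f(m) = -0.784583 < 0 → root in [5.910000, 6.400000]
Midpoint of [5.910000, 6.400000] = 6.155000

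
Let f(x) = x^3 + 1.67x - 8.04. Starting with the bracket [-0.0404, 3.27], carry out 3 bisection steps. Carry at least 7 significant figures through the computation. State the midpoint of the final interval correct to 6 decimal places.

f(-0.040400) = -8.107534, f(3.270000) = 32.386683 (opposite signs)
step 1: m = 1.614800, f(m) = -1.132565 < 0 → root in [1.614800, 3.270000]
step 2: m = 2.442400, f(m) = 10.608500 > 0 → root in [1.614800, 2.442400]
step 3: m = 2.028600, f(m) = 3.695893 > 0 → root in [1.614800, 2.028600]
Midpoint of [1.614800, 2.028600] = 1.821700

1.821700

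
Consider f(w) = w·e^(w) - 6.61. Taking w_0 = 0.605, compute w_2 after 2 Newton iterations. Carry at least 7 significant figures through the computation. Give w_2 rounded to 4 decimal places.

1.9243

Newton update: w ← w − f(w)/f'(w).
f'(w) = (w + 1)·e^(w)
w_0 = 0.605000: f = -5.502092, f' = 2.939160 → w_1 = 0.605000 - (-5.502092)/(2.939160) = 2.476995
w_1 = 2.476995: f = 22.879702, f' = 41.395137 → w_2 = 2.476995 - (22.879702)/(41.395137) = 1.924280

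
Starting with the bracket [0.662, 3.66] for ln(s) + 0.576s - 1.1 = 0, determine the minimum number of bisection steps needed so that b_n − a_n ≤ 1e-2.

9

Initial width b − a = 3.66 − 0.662 = 2.998000.
After n steps the width is (b−a)/2^n; need (b−a)/2^n ≤ 1e-2.
So n ≥ log₂(2.998000/1e-2) = log₂(299.8000) ≈ 8.2279.
Hence n = 9.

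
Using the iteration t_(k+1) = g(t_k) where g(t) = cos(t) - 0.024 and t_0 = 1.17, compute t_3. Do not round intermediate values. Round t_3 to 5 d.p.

0.58997

t_1 = g(1.170000) = 0.366152
t_2 = g(0.366152) = 0.909712
t_3 = g(0.909712) = 0.589973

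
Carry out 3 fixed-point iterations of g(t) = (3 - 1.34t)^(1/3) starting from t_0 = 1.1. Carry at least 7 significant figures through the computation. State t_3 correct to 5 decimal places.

1.13981

t_1 = g(1.100000) = 1.151290
t_2 = g(1.151290) = 1.133740
t_3 = g(1.133740) = 1.139806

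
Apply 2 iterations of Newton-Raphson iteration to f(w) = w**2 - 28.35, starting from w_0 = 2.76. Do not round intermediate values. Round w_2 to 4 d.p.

5.4334

f'(w) = 2w
w_0 = 2.760000: f = -20.732400, f' = 5.520000 → w_1 = 2.760000 - (-20.732400)/(5.520000) = 6.515870
w_1 = 6.515870: f = 14.106556, f' = 13.031739 → w_2 = 6.515870 - (14.106556)/(13.031739) = 5.433393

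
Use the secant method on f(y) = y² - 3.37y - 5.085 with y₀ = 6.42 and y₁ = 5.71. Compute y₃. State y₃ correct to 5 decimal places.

f(y_0) = 14.496000, f(y_1) = 8.276400
y_2 = 5.710000 - (8.276400)·(5.710000 - 6.420000)/(8.276400 - (14.496000)) = 4.765205; f(y_2) = 1.563441
y_3 = 4.765205 - (1.563441)·(4.765205 - 5.710000)/(1.563441 - (8.276400)) = 4.545164; f(y_3) = 0.256312

4.54516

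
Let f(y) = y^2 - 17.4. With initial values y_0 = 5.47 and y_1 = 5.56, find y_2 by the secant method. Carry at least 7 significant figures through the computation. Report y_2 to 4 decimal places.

4.3348

f(y_0) = 12.520900, f(y_1) = 13.513600
y_2 = 5.560000 - (13.513600)·(5.560000 - 5.470000)/(13.513600 - (12.520900)) = 4.334832; f(y_2) = 1.390771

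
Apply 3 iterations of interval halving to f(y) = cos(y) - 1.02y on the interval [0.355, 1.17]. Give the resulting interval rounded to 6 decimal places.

f(0.355000) = 0.575546, f(1.170000) = -0.803248 (opposite signs)
step 1: m = 0.762500, f(m) = -0.054639 < 0 → root in [0.355000, 0.762500]
step 2: m = 0.558750, f(m) = 0.277993 > 0 → root in [0.558750, 0.762500]
step 3: m = 0.660625, f(m) = 0.115771 > 0 → root in [0.660625, 0.762500]

[0.660625, 0.762500]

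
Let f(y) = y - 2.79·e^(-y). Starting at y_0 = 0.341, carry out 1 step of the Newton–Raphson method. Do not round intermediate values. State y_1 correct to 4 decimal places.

Newton update: y ← y − f(y)/f'(y).
f'(y) = 1 + 2.79·e^(-y)
y_0 = 0.341000: f = -1.642854, f' = 2.983854 → y_1 = 0.341000 - (-1.642854)/(2.983854) = 0.891581

0.8916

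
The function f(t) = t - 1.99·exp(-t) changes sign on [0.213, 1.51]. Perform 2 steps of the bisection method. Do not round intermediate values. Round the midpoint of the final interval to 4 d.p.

0.6994

f(0.213000) = -1.395231, f(1.510000) = 1.070389 (opposite signs)
step 1: m = 0.861500, f(m) = 0.020670 > 0 → root in [0.213000, 0.861500]
step 2: m = 0.537250, f(m) = -0.625613 < 0 → root in [0.537250, 0.861500]
Midpoint of [0.537250, 0.861500] = 0.699375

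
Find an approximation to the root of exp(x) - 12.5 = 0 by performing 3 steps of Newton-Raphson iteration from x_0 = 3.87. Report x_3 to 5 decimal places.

Newton update: x ← x − f(x)/f'(x).
f'(x) = exp(x)
x_0 = 3.870000: f = 35.442386, f' = 47.942386 → x_1 = 3.870000 - (35.442386)/(47.942386) = 3.130730
x_1 = 3.130730: f = 10.390675, f' = 22.890675 → x_2 = 3.130730 - (10.390675)/(22.890675) = 2.676804
x_2 = 2.676804: f = 2.038547, f' = 14.538547 → x_3 = 2.676804 - (2.038547)/(14.538547) = 2.536587

2.53659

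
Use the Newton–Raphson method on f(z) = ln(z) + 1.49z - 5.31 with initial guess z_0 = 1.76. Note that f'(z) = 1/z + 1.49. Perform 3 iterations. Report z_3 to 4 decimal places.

z_0 = 1.760000: f = -2.122286, f' = 2.058182 → z_1 = 1.760000 - (-2.122286)/(2.058182) = 2.791146
z_1 = 2.791146: f = -0.124740, f' = 1.848276 → z_2 = 2.791146 - (-0.124740)/(1.848276) = 2.858636
z_2 = 2.858636: f = -0.000288, f' = 1.839817 → z_3 = 2.858636 - (-0.000288)/(1.839817) = 2.858792

2.8588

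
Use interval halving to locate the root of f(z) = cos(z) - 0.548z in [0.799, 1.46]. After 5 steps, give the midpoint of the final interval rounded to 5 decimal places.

0.99523

f(0.799000) = 0.259572, f(1.460000) = -0.689510 (opposite signs)
step 1: m = 1.129500, f(m) = -0.191854 < 0 → root in [0.799000, 1.129500]
step 2: m = 0.964250, f(m) = 0.041624 > 0 → root in [0.964250, 1.129500]
step 3: m = 1.046875, f(m) = -0.073408 < 0 → root in [0.964250, 1.046875]
step 4: m = 1.005562, f(m) = -0.015435 < 0 → root in [0.964250, 1.005562]
step 5: m = 0.984906, f(m) = 0.013213 > 0 → root in [0.984906, 1.005562]
Midpoint of [0.984906, 1.005562] = 0.995234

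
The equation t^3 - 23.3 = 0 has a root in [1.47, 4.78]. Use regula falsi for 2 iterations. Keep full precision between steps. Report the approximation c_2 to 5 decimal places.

f(1.470000) = -20.123477, f(4.780000) = 85.915352
step 1: c = 2.098154, f(c) = -14.063402 < 0 → new bracket [2.098154, 4.780000]
step 2: c = 2.475393, f(c) = -8.131857 < 0 → new bracket [2.475393, 4.780000]

2.47539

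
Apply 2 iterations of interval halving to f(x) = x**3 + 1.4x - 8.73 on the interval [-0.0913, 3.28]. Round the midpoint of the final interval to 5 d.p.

2.01576

f(-0.091300) = -8.858581, f(3.280000) = 31.149552 (opposite signs)
step 1: m = 1.594350, f(m) = -2.445149 < 0 → root in [1.594350, 3.280000]
step 2: m = 2.437175, f(m) = 9.158431 > 0 → root in [1.594350, 2.437175]
Midpoint of [1.594350, 2.437175] = 2.015763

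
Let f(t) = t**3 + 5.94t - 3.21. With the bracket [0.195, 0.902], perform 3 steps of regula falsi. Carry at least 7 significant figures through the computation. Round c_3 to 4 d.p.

f(0.195000) = -2.044285, f(0.902000) = 2.881751
step 1: c = 0.488402, f(c) = -0.192389 < 0 → new bracket [0.488402, 0.902000]
step 2: c = 0.514286, f(c) = -0.019115 < 0 → new bracket [0.514286, 0.902000]
step 3: c = 0.516841, f(c) = -0.001902 < 0 → new bracket [0.516841, 0.902000]

0.5168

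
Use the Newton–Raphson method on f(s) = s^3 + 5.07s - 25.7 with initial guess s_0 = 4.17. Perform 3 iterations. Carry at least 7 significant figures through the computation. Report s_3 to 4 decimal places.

2.3896

f'(s) = 3s^2 + 5.07
s_0 = 4.170000: f = 67.953613, f' = 57.236700 → s_1 = 4.170000 - (67.953613)/(57.236700) = 2.982762
s_1 = 2.982762: f = 15.959831, f' = 31.760599 → s_2 = 2.982762 - (15.959831)/(31.760599) = 2.480257
s_2 = 2.480257: f = 2.132647, f' = 23.525031 → s_3 = 2.480257 - (2.132647)/(23.525031) = 2.389603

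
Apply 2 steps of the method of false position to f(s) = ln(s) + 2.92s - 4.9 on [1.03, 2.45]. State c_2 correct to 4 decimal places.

f(1.030000) = -1.862841, f(2.450000) = 3.150088
step 1: c = 1.557682, f(c) = 0.091632 > 0 → new bracket [1.030000, 1.557682]
step 2: c = 1.532943, f(c) = 0.003383 > 0 → new bracket [1.030000, 1.532943]

1.5329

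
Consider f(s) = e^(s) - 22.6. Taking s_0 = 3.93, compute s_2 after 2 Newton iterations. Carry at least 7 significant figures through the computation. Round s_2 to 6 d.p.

f'(s) = e^(s)
s_0 = 3.930000: f = 28.306978, f' = 50.906978 → s_1 = 3.930000 - (28.306978)/(50.906978) = 3.373947
s_1 = 3.373947: f = 6.593527, f' = 29.193527 → s_2 = 3.373947 - (6.593527)/(29.193527) = 3.148091

3.148091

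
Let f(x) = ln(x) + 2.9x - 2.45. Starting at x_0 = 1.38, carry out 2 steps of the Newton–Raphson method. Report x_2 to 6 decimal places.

0.886317

f'(x) = 1/x + 2.9
x_0 = 1.380000: f = 1.874083, f' = 3.624638 → x_1 = 1.380000 - (1.874083)/(3.624638) = 0.862960
x_1 = 0.862960: f = -0.094804, f' = 4.058803 → x_2 = 0.862960 - (-0.094804)/(4.058803) = 0.886317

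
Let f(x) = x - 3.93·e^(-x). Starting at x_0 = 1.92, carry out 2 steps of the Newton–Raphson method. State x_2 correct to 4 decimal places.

1.1882

f'(x) = 1 + 3.93·e^(-x)
x_0 = 1.920000: f = 1.343835, f' = 1.576165 → x_1 = 1.920000 - (1.343835)/(1.576165) = 1.067403
x_1 = 1.067403: f = -0.284127, f' = 2.351530 → x_2 = 1.067403 - (-0.284127)/(2.351530) = 1.188229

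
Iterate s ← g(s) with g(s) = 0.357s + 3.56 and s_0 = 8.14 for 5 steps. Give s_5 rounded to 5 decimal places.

s_1 = g(8.140000) = 6.465980
s_2 = g(6.465980) = 5.868355
s_3 = g(5.868355) = 5.655003
s_4 = g(5.655003) = 5.578836
s_5 = g(5.578836) = 5.551644

5.55164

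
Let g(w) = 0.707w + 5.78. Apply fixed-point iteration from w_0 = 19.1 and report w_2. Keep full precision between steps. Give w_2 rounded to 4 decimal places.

w_1 = g(19.100000) = 19.283700
w_2 = g(19.283700) = 19.413576

19.4136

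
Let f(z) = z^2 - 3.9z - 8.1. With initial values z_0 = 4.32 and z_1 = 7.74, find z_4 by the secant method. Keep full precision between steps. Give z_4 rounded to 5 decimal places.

5.40386

f(z_0) = -6.285600, f(z_1) = 21.621600
z_2 = 7.740000 - (21.621600)·(7.740000 - 4.320000)/(21.621600 - (-6.285600)) = 5.090294; f(z_2) = -2.041053
z_3 = 5.090294 - (-2.041053)·(5.090294 - 7.740000)/(-2.041053 - (21.621600)) = 5.318848; f(z_3) = -0.553364
z_4 = 5.318848 - (-0.553364)·(5.318848 - 5.090294)/(-0.553364 - (-2.041053)) = 5.403861; f(z_4) = 0.026657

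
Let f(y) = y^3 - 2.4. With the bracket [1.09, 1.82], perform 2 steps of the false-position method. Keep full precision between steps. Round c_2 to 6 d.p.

f(1.090000) = -1.104971, f(1.820000) = 3.628568
step 1: c = 1.260407, f(c) = -0.397684 < 0 → new bracket [1.260407, 1.820000]
step 2: c = 1.315680, f(c) = -0.122541 < 0 → new bracket [1.315680, 1.820000]

1.315680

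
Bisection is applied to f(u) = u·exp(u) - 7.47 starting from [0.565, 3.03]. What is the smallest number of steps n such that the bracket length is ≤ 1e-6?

Initial width b − a = 3.03 − 0.565 = 2.465000.
After n steps the width is (b−a)/2^n; need (b−a)/2^n ≤ 1e-6.
So n ≥ log₂(2.465000/1e-6) = log₂(2465000.0000) ≈ 21.2332.
Hence n = 22.

22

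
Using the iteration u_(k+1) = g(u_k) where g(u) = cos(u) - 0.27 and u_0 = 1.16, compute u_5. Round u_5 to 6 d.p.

u_1 = g(1.160000) = 0.129340
u_2 = g(0.129340) = 0.721647
u_3 = g(0.721647) = 0.480719
u_4 = g(0.480719) = 0.616663
u_5 = g(0.616663) = 0.545813

0.545813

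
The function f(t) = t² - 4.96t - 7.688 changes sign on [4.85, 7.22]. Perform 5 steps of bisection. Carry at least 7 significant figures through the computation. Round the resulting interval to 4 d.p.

f(4.850000) = -8.221500, f(7.220000) = 8.629200 (opposite signs)
step 1: m = 6.035000, f(m) = -1.200375 < 0 → root in [6.035000, 7.220000]
step 2: m = 6.627500, f(m) = 3.363356 > 0 → root in [6.035000, 6.627500]
step 3: m = 6.331250, f(m) = 0.993727 > 0 → root in [6.035000, 6.331250]
step 4: m = 6.183125, f(m) = -0.125265 < 0 → root in [6.183125, 6.331250]
step 5: m = 6.257188, f(m) = 0.428745 > 0 → root in [6.183125, 6.257188]

[6.1831, 6.2572]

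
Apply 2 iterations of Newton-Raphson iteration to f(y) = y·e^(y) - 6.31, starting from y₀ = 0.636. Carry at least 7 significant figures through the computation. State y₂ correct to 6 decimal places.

1.787617

f'(y) = (y + 1)·e^(y)
y_0 = 0.636000: f = -5.108653, f' = 3.090257 → y_1 = 0.636000 - (-5.108653)/(3.090257) = 2.289148
y_1 = 2.289148: f = 16.275954, f' = 32.452485 → y_2 = 2.289148 - (16.275954)/(32.452485) = 1.787617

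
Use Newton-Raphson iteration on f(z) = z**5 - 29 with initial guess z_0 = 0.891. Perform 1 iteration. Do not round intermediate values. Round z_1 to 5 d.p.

9.91554

f'(z) = 5z**4
z_0 = 0.891000: f = -28.438450, f' = 3.151235 → z_1 = 0.891000 - (-28.438450)/(3.151235) = 9.915541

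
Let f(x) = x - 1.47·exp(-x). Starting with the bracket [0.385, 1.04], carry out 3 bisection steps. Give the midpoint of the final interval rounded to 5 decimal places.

f(0.385000) = -0.615262, f(1.040000) = 0.520422 (opposite signs)
step 1: m = 0.712500, f(m) = -0.008412 < 0 → root in [0.712500, 1.040000]
step 2: m = 0.876250, f(m) = 0.264228 > 0 → root in [0.712500, 0.876250]
step 3: m = 0.794375, f(m) = 0.130136 > 0 → root in [0.712500, 0.794375]
Midpoint of [0.712500, 0.794375] = 0.753437

0.75344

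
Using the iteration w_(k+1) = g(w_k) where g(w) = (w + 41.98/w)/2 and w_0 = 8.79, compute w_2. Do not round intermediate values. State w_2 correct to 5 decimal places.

w_1 = g(8.790000) = 6.782941
w_2 = g(6.782941) = 6.485998

6.48600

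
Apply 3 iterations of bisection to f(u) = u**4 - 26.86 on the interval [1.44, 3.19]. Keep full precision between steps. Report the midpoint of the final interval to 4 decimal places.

2.2056

f(1.440000) = -22.560183, f(3.190000) = 76.693011 (opposite signs)
step 1: m = 2.315000, f(m) = 1.861293 > 0 → root in [1.440000, 2.315000]
step 2: m = 1.877500, f(m) = -14.434331 < 0 → root in [1.877500, 2.315000]
step 3: m = 2.096250, f(m) = -7.550443 < 0 → root in [2.096250, 2.315000]
Midpoint of [2.096250, 2.315000] = 2.205625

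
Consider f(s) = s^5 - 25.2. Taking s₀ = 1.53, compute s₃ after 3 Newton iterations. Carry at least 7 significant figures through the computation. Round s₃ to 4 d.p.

1.9089

f'(s) = 5s⁴
s_0 = 1.530000: f = -16.815886, f' = 27.399064 → s_1 = 1.530000 - (-16.815886)/(27.399064) = 2.143739
s_1 = 2.143739: f = 20.075160, f' = 105.598561 → s_2 = 2.143739 - (20.075160)/(105.598561) = 1.953631
s_2 = 1.953631: f = 3.258557, f' = 72.835031 → s_3 = 1.953631 - (3.258557)/(72.835031) = 1.908892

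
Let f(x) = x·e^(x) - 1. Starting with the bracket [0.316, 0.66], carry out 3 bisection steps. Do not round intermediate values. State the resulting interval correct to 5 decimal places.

f(0.316000) = -0.566565, f(0.660000) = 0.276963 (opposite signs)
step 1: m = 0.488000, f(m) = -0.205021 < 0 → root in [0.488000, 0.660000]
step 2: m = 0.574000, f(m) = 0.019053 > 0 → root in [0.488000, 0.574000]
step 3: m = 0.531000, f(m) = -0.096964 < 0 → root in [0.531000, 0.574000]

[0.53100, 0.57400]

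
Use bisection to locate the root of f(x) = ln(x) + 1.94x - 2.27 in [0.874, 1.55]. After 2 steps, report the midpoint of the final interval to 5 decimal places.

1.12750

f(0.874000) = -0.709115, f(1.550000) = 1.175255 (opposite signs)
step 1: m = 1.212000, f(m) = 0.273552 > 0 → root in [0.874000, 1.212000]
step 2: m = 1.043000, f(m) = -0.204479 < 0 → root in [1.043000, 1.212000]
Midpoint of [1.043000, 1.212000] = 1.127500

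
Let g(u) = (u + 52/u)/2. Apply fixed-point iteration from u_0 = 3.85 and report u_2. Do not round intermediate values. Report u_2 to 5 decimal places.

7.33512

u_1 = g(3.850000) = 8.678247
u_2 = g(8.678247) = 7.335120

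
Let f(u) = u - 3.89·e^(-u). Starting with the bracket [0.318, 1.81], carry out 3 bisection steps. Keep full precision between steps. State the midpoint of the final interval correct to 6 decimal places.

f(0.318000) = -2.512375, f(1.810000) = 1.173385 (opposite signs)
step 1: m = 1.064000, f(m) = -0.278333 < 0 → root in [1.064000, 1.810000]
step 2: m = 1.437000, f(m) = 0.512582 > 0 → root in [1.064000, 1.437000]
step 3: m = 1.250500, f(m) = 0.136553 > 0 → root in [1.064000, 1.250500]
Midpoint of [1.064000, 1.250500] = 1.157250

1.157250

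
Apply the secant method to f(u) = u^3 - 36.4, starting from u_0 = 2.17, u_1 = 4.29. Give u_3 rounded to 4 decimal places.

f(u_0) = -26.181687, f(u_1) = 42.553589
u_2 = 4.290000 - (42.553589)·(4.290000 - 2.170000)/(42.553589 - (-26.181687)) = 2.977521; f(u_2) = -10.002398
u_3 = 2.977521 - (-10.002398)·(2.977521 - 4.290000)/(-10.002398 - (42.553589)) = 3.227311; f(u_3) = -2.785840

3.2273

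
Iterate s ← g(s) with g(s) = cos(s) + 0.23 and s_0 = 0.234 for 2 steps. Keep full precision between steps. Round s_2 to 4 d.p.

0.5898

s_1 = g(0.234000) = 1.202747
s_2 = g(1.202747) = 0.589796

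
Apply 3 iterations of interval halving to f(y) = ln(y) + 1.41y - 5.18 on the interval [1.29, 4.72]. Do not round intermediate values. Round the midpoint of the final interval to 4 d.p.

2.7906

f(1.290000) = -3.106458, f(4.720000) = 3.027009 (opposite signs)
step 1: m = 3.005000, f(m) = 0.157328 > 0 → root in [1.290000, 3.005000]
step 2: m = 2.147500, f(m) = -1.387721 < 0 → root in [2.147500, 3.005000]
step 3: m = 2.576250, f(m) = -0.601153 < 0 → root in [2.576250, 3.005000]
Midpoint of [2.576250, 3.005000] = 2.790625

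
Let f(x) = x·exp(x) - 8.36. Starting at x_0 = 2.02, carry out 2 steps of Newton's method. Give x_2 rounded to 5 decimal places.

f'(x) = (x + 1)·exp(x)
x_0 = 2.020000: f = 6.867416, f' = 22.765741 → x_1 = 2.020000 - (6.867416)/(22.765741) = 1.718344
x_1 = 1.718344: f = 1.220267, f' = 15.155557 → x_2 = 1.718344 - (1.220267)/(15.155557) = 1.637828

1.63783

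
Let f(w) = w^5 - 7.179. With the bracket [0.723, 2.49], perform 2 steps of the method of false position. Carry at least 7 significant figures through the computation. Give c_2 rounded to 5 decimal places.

f(0.723000) = -6.981443, f(2.490000) = 88.539688
step 1: c = 0.852146, f(c) = -6.729664 < 0 → new bracket [0.852146, 2.490000]
step 2: c = 0.967842, f(c) = -6.329778 < 0 → new bracket [0.967842, 2.490000]

0.96784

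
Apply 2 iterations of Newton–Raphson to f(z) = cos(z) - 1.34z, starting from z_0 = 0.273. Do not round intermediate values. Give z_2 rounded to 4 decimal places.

0.6114

Newton update: z ← z − f(z)/f'(z).
f'(z) = -sin(z) - 1.34
z_0 = 0.273000: f = 0.597146, f' = -1.609622 → z_1 = 0.273000 - (0.597146)/(-1.609622) = 0.643986
z_1 = 0.643986: f = -0.063231, f' = -1.940387 → z_2 = 0.643986 - (-0.063231)/(-1.940387) = 0.611399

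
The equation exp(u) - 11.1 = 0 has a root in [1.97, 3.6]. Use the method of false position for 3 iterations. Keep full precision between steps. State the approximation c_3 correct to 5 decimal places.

False-position update: c = (a·f(b) − b·f(a))/(f(b) − f(a)); replace the endpoint whose sign matches f(c).
f(1.970000) = -3.929324, f(3.600000) = 25.498234
step 1: c = 2.187646, f(c) = -2.185794 < 0 → new bracket [2.187646, 3.600000]
step 2: c = 2.299159, f(c) = -1.134205 < 0 → new bracket [2.299159, 3.600000]
step 3: c = 2.354558, f(c) = -0.566527 < 0 → new bracket [2.354558, 3.600000]

2.35456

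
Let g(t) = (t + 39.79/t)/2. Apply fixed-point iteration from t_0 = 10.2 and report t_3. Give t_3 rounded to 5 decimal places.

t_1 = g(10.200000) = 7.050490
t_2 = g(7.050490) = 6.347035
t_3 = g(6.347035) = 6.308052

6.30805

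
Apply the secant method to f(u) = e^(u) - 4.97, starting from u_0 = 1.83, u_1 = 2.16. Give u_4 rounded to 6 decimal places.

1.603801

f(u_0) = 1.263887, f(u_1) = 3.701138
u_2 = 2.160000 - (3.701138)·(2.160000 - 1.830000)/(3.701138 - (1.263887)) = 1.658872; f(u_2) = 0.283380
u_3 = 1.658872 - (0.283380)·(1.658872 - 2.160000)/(0.283380 - (3.701138)) = 1.617321; f(u_3) = 0.069572
u_4 = 1.617321 - (0.069572)·(1.617321 - 1.658872)/(0.069572 - (0.283380)) = 1.603801; f(u_4) = 0.001894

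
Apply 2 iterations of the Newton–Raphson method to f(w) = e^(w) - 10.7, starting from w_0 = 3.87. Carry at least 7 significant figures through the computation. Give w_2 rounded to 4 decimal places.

f'(w) = e^(w)
w_0 = 3.870000: f = 37.242386, f' = 47.942386 → w_1 = 3.870000 - (37.242386)/(47.942386) = 3.093185
w_1 = 3.093185: f = 11.347177, f' = 22.047177 → w_2 = 3.093185 - (11.347177)/(22.047177) = 2.578507

2.5785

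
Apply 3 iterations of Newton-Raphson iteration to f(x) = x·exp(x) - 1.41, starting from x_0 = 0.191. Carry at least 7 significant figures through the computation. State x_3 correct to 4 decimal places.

0.7031

Newton update: x ← x − f(x)/f'(x).
f'(x) = (x + 1)·exp(x)
x_0 = 0.191000: f = -1.178802, f' = 1.441657 → x_1 = 0.191000 - (-1.178802)/(1.441657) = 1.008672
x_1 = 1.008672: f = 1.355734, f' = 5.507690 → x_2 = 1.008672 - (1.355734)/(5.507690) = 0.762519
x_2 = 0.762519: f = 0.224588, f' = 3.778257 → x_3 = 0.762519 - (0.224588)/(3.778257) = 0.703077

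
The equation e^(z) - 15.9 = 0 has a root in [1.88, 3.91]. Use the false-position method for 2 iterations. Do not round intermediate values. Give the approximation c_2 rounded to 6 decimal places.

2.547973

f(1.880000) = -9.346495, f(3.910000) = 33.998952
step 1: c = 2.317725, f(c) = -5.747449 < 0 → new bracket [2.317725, 3.910000]
step 2: c = 2.547973, f(c) = -3.118833 < 0 → new bracket [2.547973, 3.910000]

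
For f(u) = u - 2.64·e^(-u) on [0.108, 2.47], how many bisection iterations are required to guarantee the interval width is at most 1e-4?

Initial width b − a = 2.47 − 0.108 = 2.362000.
After n steps the width is (b−a)/2^n; need (b−a)/2^n ≤ 1e-4.
So n ≥ log₂(2.362000/1e-4) = log₂(23620.0000) ≈ 14.5277.
Hence n = 15.

15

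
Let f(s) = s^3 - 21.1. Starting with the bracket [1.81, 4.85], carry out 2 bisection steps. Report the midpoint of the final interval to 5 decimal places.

2.95000

f(1.810000) = -15.170259, f(4.850000) = 92.984125 (opposite signs)
step 1: m = 3.330000, f(m) = 15.826037 > 0 → root in [1.810000, 3.330000]
step 2: m = 2.570000, f(m) = -4.125407 < 0 → root in [2.570000, 3.330000]
Midpoint of [2.570000, 3.330000] = 2.950000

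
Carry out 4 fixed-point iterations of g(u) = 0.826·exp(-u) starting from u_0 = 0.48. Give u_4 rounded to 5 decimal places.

u_1 = g(0.480000) = 0.511115
u_2 = g(0.511115) = 0.495457
u_3 = g(0.495457) = 0.503276
u_4 = g(0.503276) = 0.499356

0.49936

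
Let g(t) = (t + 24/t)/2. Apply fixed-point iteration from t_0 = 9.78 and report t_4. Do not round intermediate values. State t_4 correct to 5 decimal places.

4.89898

t_1 = g(9.780000) = 6.116994
t_2 = g(6.116994) = 5.020245
t_3 = g(5.020245) = 4.900444
t_4 = g(4.900444) = 4.898980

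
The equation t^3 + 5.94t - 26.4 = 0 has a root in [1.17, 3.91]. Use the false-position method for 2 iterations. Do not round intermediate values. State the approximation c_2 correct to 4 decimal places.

2.1249

f(1.170000) = -17.848587, f(3.910000) = 56.601871
step 1: c = 1.826881, f(c) = -9.451114 < 0 → new bracket [1.826881, 3.910000]
step 2: c = 2.124942, f(c) = -4.182926 < 0 → new bracket [2.124942, 3.910000]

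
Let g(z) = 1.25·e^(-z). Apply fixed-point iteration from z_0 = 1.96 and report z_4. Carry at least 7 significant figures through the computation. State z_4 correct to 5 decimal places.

z_1 = g(1.960000) = 0.176073
z_2 = g(0.176073) = 1.048196
z_3 = g(1.048196) = 0.438212
z_4 = g(0.438212) = 0.806486

0.80649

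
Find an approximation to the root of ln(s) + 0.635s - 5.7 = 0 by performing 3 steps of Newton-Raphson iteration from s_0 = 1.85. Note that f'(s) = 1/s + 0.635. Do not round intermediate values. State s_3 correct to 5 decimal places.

6.12280

s_0 = 1.850000: f = -3.910064, f' = 1.175541 → s_1 = 1.850000 - (-3.910064)/(1.175541) = 5.176184
s_1 = 5.176184: f = -0.769055, f' = 0.828193 → s_2 = 5.176184 - (-0.769055)/(0.828193) = 6.104779
s_2 = 6.104779: f = -0.014394, f' = 0.798806 → s_3 = 6.104779 - (-0.014394)/(0.798806) = 6.122798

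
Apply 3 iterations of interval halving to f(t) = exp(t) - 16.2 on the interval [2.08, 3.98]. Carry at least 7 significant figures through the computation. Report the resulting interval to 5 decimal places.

f(2.080000) = -8.195531, f(3.980000) = 37.317034 (opposite signs)
step 1: m = 3.030000, f(m) = 4.497233 > 0 → root in [2.080000, 3.030000]
step 2: m = 2.555000, f(m) = -3.328700 < 0 → root in [2.555000, 3.030000]
step 3: m = 2.792500, f(m) = 0.121773 > 0 → root in [2.555000, 2.792500]

[2.55500, 2.79250]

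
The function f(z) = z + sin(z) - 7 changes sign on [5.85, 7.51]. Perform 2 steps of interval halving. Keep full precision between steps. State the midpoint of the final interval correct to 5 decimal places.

f(5.850000) = -1.569764, f(7.510000) = 1.451419 (opposite signs)
step 1: m = 6.680000, f(m) = 0.066483 > 0 → root in [5.850000, 6.680000]
step 2: m = 6.265000, f(m) = -0.753184 < 0 → root in [6.265000, 6.680000]
Midpoint of [6.265000, 6.680000] = 6.472500

6.47250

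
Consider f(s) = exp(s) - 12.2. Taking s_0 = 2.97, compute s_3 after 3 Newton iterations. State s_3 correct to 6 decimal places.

Newton update: s ← s − f(s)/f'(s).
f'(s) = exp(s)
s_0 = 2.970000: f = 7.291920, f' = 19.491920 → s_1 = 2.970000 - (7.291920)/(19.491920) = 2.595900
s_1 = 2.595900: f = 1.208655, f' = 13.408655 → s_2 = 2.595900 - (1.208655)/(13.408655) = 2.505760
s_2 = 2.505760: f = 0.052873, f' = 12.252873 → s_3 = 2.505760 - (0.052873)/(12.252873) = 2.501445

2.501445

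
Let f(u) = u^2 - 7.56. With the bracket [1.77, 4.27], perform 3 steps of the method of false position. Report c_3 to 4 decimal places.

False-position update: c = (a·f(b) − b·f(a))/(f(b) − f(a)); replace the endpoint whose sign matches f(c).
f(1.770000) = -4.427100, f(4.270000) = 10.672900
step 1: c = 2.502964, f(c) = -1.295173 < 0 → new bracket [2.502964, 4.270000]
step 2: c = 2.694191, f(c) = -0.301337 < 0 → new bracket [2.694191, 4.270000]
step 3: c = 2.737460, f(c) = -0.066312 < 0 → new bracket [2.737460, 4.270000]

2.7375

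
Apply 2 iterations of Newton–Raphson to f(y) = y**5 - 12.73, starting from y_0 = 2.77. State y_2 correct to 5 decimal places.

1.90512

f'(y) = 5y**4
y_0 = 2.770000: f = 150.349303, f' = 294.366972 → y_1 = 2.770000 - (150.349303)/(294.366972) = 2.259245
y_1 = 2.259245: f = 46.129555, f' = 130.263753 → y_2 = 2.259245 - (46.129555)/(130.263753) = 1.905121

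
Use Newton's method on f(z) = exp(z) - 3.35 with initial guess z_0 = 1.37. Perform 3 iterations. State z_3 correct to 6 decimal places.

1.208960

f'(z) = exp(z)
z_0 = 1.370000: f = 0.585351, f' = 3.935351 → z_1 = 1.370000 - (0.585351)/(3.935351) = 1.221258
z_1 = 1.221258: f = 0.041453, f' = 3.391453 → z_2 = 1.221258 - (0.041453)/(3.391453) = 1.209036
z_2 = 1.209036: f = 0.000252, f' = 3.350252 → z_3 = 1.209036 - (0.000252)/(3.350252) = 1.208960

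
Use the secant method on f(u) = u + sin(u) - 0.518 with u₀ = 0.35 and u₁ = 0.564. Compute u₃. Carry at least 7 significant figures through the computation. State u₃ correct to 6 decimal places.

f(u_0) = 0.174898, f(u_1) = 0.580571
u_2 = 0.564000 - (0.580571)·(0.564000 - 0.350000)/(0.580571 - (0.174898)) = 0.257738; f(u_2) = -0.005368
u_3 = 0.257738 - (-0.005368)·(0.257738 - 0.564000)/(-0.005368 - (0.580571)) = 0.260544; f(u_3) = 0.000150

0.260544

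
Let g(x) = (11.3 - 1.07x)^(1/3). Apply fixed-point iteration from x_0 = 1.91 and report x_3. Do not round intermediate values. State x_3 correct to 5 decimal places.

x_1 = g(1.910000) = 2.099645
x_2 = g(2.099645) = 2.084188
x_3 = g(2.084188) = 2.085456

2.08546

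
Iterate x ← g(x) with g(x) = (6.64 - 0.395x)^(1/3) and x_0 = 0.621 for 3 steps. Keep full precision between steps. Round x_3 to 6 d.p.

1.809616

x_1 = g(0.621000) = 1.856123
x_2 = g(1.856123) = 1.807666
x_3 = g(1.807666) = 1.809616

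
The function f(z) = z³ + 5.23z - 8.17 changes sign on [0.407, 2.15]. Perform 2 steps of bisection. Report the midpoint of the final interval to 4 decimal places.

1.0606

f(0.407000) = -5.973971, f(2.150000) = 13.012875 (opposite signs)
step 1: m = 1.278500, f(m) = 0.606343 > 0 → root in [0.407000, 1.278500]
step 2: m = 0.842750, f(m) = -3.163873 < 0 → root in [0.842750, 1.278500]
Midpoint of [0.842750, 1.278500] = 1.060625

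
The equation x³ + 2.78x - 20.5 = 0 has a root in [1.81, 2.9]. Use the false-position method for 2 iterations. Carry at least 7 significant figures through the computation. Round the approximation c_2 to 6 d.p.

2.382722

False-position update: c = (a·f(b) − b·f(a))/(f(b) − f(a)); replace the endpoint whose sign matches f(c).
f(1.810000) = -9.538459, f(2.900000) = 11.951000
step 1: c = 2.293815, f(c) = -2.054089 < 0 → new bracket [2.293815, 2.900000]
step 2: c = 2.382722, f(c) = -0.348444 < 0 → new bracket [2.382722, 2.900000]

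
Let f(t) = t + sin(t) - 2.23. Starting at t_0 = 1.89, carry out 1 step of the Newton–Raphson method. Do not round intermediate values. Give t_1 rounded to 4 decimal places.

1.0018

f'(t) = 1 + cos(t)
t_0 = 1.890000: f = 0.609486, f' = 0.686189 → t_1 = 1.890000 - (0.609486)/(0.686189) = 1.001782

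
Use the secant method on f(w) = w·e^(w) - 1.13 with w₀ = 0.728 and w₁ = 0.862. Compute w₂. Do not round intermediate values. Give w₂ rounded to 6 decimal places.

0.633144

f(w_0) = 0.377640, f(w_1) = 0.911123
w_2 = 0.862000 - (0.911123)·(0.862000 - 0.728000)/(0.911123 - (0.377640)) = 0.633144; f(w_2) = 0.062542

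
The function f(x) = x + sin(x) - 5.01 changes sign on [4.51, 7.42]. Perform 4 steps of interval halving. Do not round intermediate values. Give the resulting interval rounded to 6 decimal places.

f(4.510000) = -1.479589, f(7.420000) = 3.317299 (opposite signs)
step 1: m = 5.965000, f(m) = 0.642157 > 0 → root in [4.510000, 5.965000]
step 2: m = 5.237500, f(m) = -0.637768 < 0 → root in [5.237500, 5.965000]
step 3: m = 5.601250, f(m) = -0.039047 < 0 → root in [5.601250, 5.965000]
step 4: m = 5.783125, f(m) = 0.293647 > 0 → root in [5.601250, 5.783125]

[5.601250, 5.783125]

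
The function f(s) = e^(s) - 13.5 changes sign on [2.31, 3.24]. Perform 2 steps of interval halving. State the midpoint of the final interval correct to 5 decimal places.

2.65875

f(2.310000) = -3.425575, f(3.240000) = 12.033722 (opposite signs)
step 1: m = 2.775000, f(m) = 2.538627 > 0 → root in [2.310000, 2.775000]
step 2: m = 2.542500, f(m) = -0.788590 < 0 → root in [2.542500, 2.775000]
Midpoint of [2.542500, 2.775000] = 2.658750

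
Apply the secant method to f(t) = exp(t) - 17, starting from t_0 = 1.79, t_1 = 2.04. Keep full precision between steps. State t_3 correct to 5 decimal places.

2.60562

Secant update: t_(k+1) = t_k − f(t_k)·(t_k − t_(k-1))/(f(t_k) − f(t_(k-1))).
f(t_0) = -11.010548, f(t_1) = -9.309391
t_2 = 2.040000 - (-9.309391)·(2.040000 - 1.790000)/(-9.309391 - (-11.010548)) = 3.408097; f(t_2) = 13.207709
t_3 = 3.408097 - (13.207709)·(3.408097 - 2.040000)/(13.207709 - (-9.309391)) = 2.605621; f(t_3) = -3.460365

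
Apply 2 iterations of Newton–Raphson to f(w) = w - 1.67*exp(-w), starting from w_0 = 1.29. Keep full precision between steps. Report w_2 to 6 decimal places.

0.771258

f'(w) = 1 + 1.67*exp(-w)
w_0 = 1.290000: f = 0.830298, f' = 1.459702 → w_1 = 1.290000 - (0.830298)/(1.459702) = 0.721187
w_1 = 0.721187: f = -0.090725, f' = 1.811912 → w_2 = 0.721187 - (-0.090725)/(1.811912) = 0.771258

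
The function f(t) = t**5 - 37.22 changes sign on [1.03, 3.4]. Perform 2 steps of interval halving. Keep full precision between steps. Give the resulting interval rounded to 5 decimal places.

f(1.030000) = -36.060726, f(3.400000) = 417.134240 (opposite signs)
step 1: m = 2.215000, f(m) = 16.097362 > 0 → root in [1.030000, 2.215000]
step 2: m = 1.622500, f(m) = -25.975930 < 0 → root in [1.622500, 2.215000]

[1.62250, 2.21500]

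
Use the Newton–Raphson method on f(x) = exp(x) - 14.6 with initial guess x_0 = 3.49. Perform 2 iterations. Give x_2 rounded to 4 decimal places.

f'(x) = exp(x)
x_0 = 3.490000: f = 18.185948, f' = 32.785948 → x_1 = 3.490000 - (18.185948)/(32.785948) = 2.935313
x_1 = 2.935313: f = 4.227390, f' = 18.827390 → x_2 = 2.935313 - (4.227390)/(18.827390) = 2.710779

2.7108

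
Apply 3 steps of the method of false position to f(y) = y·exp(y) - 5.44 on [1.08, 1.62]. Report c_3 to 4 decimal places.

1.3738

f(1.080000) = -2.259746, f(1.620000) = 2.746006
step 1: c = 1.323772, f(c) = -0.465835 < 0 → new bracket [1.323772, 1.620000]
step 2: c = 1.366736, f(c) = -0.078941 < 0 → new bracket [1.366736, 1.620000]
step 3: c = 1.373813, f(c) = -0.012907 < 0 → new bracket [1.373813, 1.620000]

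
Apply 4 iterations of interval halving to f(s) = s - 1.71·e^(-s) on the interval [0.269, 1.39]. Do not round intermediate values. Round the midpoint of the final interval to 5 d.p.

f(0.269000) = -1.037685, f(1.390000) = 0.964081 (opposite signs)
step 1: m = 0.829500, f(m) = 0.083483 > 0 → root in [0.269000, 0.829500]
step 2: m = 0.549250, f(m) = -0.438074 < 0 → root in [0.549250, 0.829500]
step 3: m = 0.689375, f(m) = -0.168856 < 0 → root in [0.689375, 0.829500]
step 4: m = 0.759437, f(m) = -0.040722 < 0 → root in [0.759437, 0.829500]
Midpoint of [0.759437, 0.829500] = 0.794469

0.79447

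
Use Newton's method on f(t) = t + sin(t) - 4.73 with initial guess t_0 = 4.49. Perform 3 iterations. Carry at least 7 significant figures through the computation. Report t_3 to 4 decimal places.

5.4622

f'(t) = 1 + cos(t)
t_0 = 4.490000: f = -1.215373, f' = 0.779440 → t_1 = 4.490000 - (-1.215373)/(0.779440) = 6.049291
t_1 = 6.049291: f = 1.087524, f' = 1.972771 → t_2 = 6.049291 - (1.087524)/(1.972771) = 5.498024
t_2 = 5.498024: f = 0.061085, f' = 1.707274 → t_3 = 5.498024 - (0.061085)/(1.707274) = 5.462245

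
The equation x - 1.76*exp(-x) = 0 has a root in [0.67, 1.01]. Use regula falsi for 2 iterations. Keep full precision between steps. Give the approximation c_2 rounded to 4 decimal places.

0.7950

f(0.670000) = -0.230607, f(1.010000) = 0.368975
step 1: c = 0.800769, f(c) = 0.010557 > 0 → new bracket [0.670000, 0.800769]
step 2: c = 0.795044, f(c) = 0.000296 > 0 → new bracket [0.670000, 0.795044]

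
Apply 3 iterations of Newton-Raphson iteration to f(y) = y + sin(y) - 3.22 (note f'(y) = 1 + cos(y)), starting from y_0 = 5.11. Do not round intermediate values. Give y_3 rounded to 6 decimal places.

y_0 = 5.110000: f = 0.968011, f' = 1.387217 → y_1 = 5.110000 - (0.968011)/(1.387217) = 4.412192
y_1 = 4.412192: f = 0.236914, f' = 0.704291 → y_2 = 4.412192 - (0.236914)/(0.704291) = 4.075806
y_2 = 4.075806: f = 0.051674, f' = 0.405549 → y_3 = 4.075806 - (0.051674)/(0.405549) = 3.948388

3.948388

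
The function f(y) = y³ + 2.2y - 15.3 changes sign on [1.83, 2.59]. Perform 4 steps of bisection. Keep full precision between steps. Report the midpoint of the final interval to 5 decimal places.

2.18625

f(1.830000) = -5.145513, f(2.590000) = 7.771979 (opposite signs)
step 1: m = 2.210000, f(m) = 0.355861 > 0 → root in [1.830000, 2.210000]
step 2: m = 2.020000, f(m) = -2.613592 < 0 → root in [2.020000, 2.210000]
step 3: m = 2.115000, f(m) = -1.186129 < 0 → root in [2.115000, 2.210000]
step 4: m = 2.162500, f(m) = -0.429771 < 0 → root in [2.162500, 2.210000]
Midpoint of [2.162500, 2.210000] = 2.186250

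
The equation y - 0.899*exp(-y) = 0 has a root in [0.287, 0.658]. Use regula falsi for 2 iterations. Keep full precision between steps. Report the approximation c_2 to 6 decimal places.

0.529687

False-position update: c = (a·f(b) − b·f(a))/(f(b) − f(a)); replace the endpoint whose sign matches f(c).
f(0.287000) = -0.387710, f(0.658000) = 0.192420
step 1: c = 0.534945, f(c) = 0.008399 > 0 → new bracket [0.287000, 0.534945]
step 2: c = 0.529687, f(c) = 0.000366 > 0 → new bracket [0.287000, 0.529687]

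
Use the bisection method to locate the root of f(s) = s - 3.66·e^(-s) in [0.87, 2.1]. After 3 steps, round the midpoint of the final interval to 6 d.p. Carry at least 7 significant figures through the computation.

f(0.870000) = -0.663363, f(2.100000) = 1.651809 (opposite signs)
step 1: m = 1.485000, f(m) = 0.656001 > 0 → root in [0.870000, 1.485000]
step 2: m = 1.177500, f(m) = 0.050045 > 0 → root in [0.870000, 1.177500]
step 3: m = 1.023750, f(m) = -0.291088 < 0 → root in [1.023750, 1.177500]
Midpoint of [1.023750, 1.177500] = 1.100625

1.100625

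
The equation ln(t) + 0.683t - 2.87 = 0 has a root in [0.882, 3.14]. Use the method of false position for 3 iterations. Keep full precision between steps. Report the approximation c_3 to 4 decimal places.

False-position update: c = (a·f(b) − b·f(a))/(f(b) − f(a)); replace the endpoint whose sign matches f(c).
f(0.882000) = -2.393157, f(3.140000) = 0.418843
step 1: c = 2.803675, f(c) = 0.075841 > 0 → new bracket [0.882000, 2.803675]
step 2: c = 2.744646, f(c) = 0.014245 > 0 → new bracket [0.882000, 2.744646]
step 3: c = 2.733624, f(c) = 0.002694 > 0 → new bracket [0.882000, 2.733624]

2.7336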